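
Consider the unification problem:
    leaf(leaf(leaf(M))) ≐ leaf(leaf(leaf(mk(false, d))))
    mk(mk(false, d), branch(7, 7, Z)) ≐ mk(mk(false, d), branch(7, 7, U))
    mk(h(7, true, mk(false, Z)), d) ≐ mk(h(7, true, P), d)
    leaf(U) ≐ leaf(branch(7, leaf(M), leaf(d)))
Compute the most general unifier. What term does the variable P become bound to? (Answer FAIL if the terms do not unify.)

mk(false, branch(7, leaf(mk(false, d)), leaf(d)))

Decompose leaf/1: leaf(leaf(M)) ≐ leaf(leaf(mk(false, d))).
Decompose leaf/1: leaf(M) ≐ leaf(mk(false, d)).
Decompose leaf/1: M ≐ mk(false, d).
Bind M := mk(false, d); substituting into the one remaining equation that mentions M gives: leaf(U) ≐ leaf(branch(7, leaf(mk(false, d)), leaf(d))).
Decompose mk/2: mk(false, d) ≐ mk(false, d),  branch(7, 7, Z) ≐ branch(7, 7, U).
Delete trivial equation mk(false, d) ≐ mk(false, d).
Decompose branch/3: 7 ≐ 7,  7 ≐ 7,  Z ≐ U.
Delete trivial equation 7 ≐ 7.
Delete trivial equation 7 ≐ 7.
Bind Z := U; substituting into the one remaining equation that mentions Z gives: mk(h(7, true, mk(false, U)), d) ≐ mk(h(7, true, P), d).
Decompose mk/2: h(7, true, mk(false, U)) ≐ h(7, true, P),  d ≐ d.
Decompose h/3: 7 ≐ 7,  true ≐ true,  mk(false, U) ≐ P.
Delete trivial equation 7 ≐ 7.
Delete trivial equation true ≐ true.
Bind P := mk(false, U); no other remaining equation mentions P.
Delete trivial equation d ≐ d.
Decompose leaf/1: U ≐ branch(7, leaf(mk(false, d)), leaf(d)).
Bind U := branch(7, leaf(mk(false, d)), leaf(d)). Substituting into the earlier bindings gives Z := branch(7, leaf(mk(false, d)), leaf(d)), P := mk(false, branch(7, leaf(mk(false, d)), leaf(d))).
MGU = { M ↦ mk(false, d), Z ↦ branch(7, leaf(mk(false, d)), leaf(d)), P ↦ mk(false, branch(7, leaf(mk(false, d)), leaf(d))), U ↦ branch(7, leaf(mk(false, d)), leaf(d)) }, so P ↦ mk(false, branch(7, leaf(mk(false, d)), leaf(d))).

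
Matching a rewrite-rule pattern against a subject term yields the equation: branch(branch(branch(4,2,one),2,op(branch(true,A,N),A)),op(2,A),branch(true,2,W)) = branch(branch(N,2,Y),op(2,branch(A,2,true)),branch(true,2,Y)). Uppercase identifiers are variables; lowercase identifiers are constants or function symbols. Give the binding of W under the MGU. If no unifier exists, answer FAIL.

FAIL

Decompose branch/3: branch(branch(4,2,one),2,op(branch(true,A,N),A)) = branch(N,2,Y),  op(2,A) = op(2,branch(A,2,true)),  branch(true,2,W) = branch(true,2,Y).
Decompose branch/3: branch(4,2,one) = N,  2 = 2,  op(branch(true,A,N),A) = Y.
Bind N := branch(4,2,one); substituting into the one remaining equation that mentions N gives: op(branch(true,A,branch(4,2,one)),A) = Y.
Delete trivial equation 2 = 2.
Bind Y := op(branch(true,A,branch(4,2,one)),A); substituting into the one remaining equation that mentions Y gives: branch(true,2,W) = branch(true,2,op(branch(true,A,branch(4,2,one)),A)).
Decompose op/2: 2 = 2,  A = branch(A,2,true).
Delete trivial equation 2 = 2.
Occurs check fails: A occurs in branch(A,2,true); the equation A = branch(A,2,true) has no finite solution.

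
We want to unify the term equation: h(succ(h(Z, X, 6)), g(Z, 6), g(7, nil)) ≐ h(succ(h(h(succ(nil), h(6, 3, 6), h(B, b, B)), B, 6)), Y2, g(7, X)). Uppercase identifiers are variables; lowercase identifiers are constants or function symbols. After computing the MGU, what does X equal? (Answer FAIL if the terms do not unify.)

nil

Decompose h/3: succ(h(Z, X, 6)) ≐ succ(h(h(succ(nil), h(6, 3, 6), h(B, b, B)), B, 6)),  g(Z, 6) ≐ Y2,  g(7, nil) ≐ g(7, X).
Decompose succ/1: h(Z, X, 6) ≐ h(h(succ(nil), h(6, 3, 6), h(B, b, B)), B, 6).
Decompose h/3: Z ≐ h(succ(nil), h(6, 3, 6), h(B, b, B)),  X ≐ B,  6 ≐ 6.
Bind Z := h(succ(nil), h(6, 3, 6), h(B, b, B)); substituting into the one remaining equation that mentions Z gives: g(h(succ(nil), h(6, 3, 6), h(B, b, B)), 6) ≐ Y2.
Bind X := B; substituting into the one remaining equation that mentions X gives: g(7, nil) ≐ g(7, B).
Delete trivial equation 6 ≐ 6.
Bind Y2 := g(h(succ(nil), h(6, 3, 6), h(B, b, B)), 6); no other remaining equation mentions Y2.
Decompose g/2: 7 ≐ 7,  nil ≐ B.
Delete trivial equation 7 ≐ 7.
Bind B := nil. Substituting into the earlier bindings gives Z := h(succ(nil), h(6, 3, 6), h(nil, b, nil)), X := nil, Y2 := g(h(succ(nil), h(6, 3, 6), h(nil, b, nil)), 6).
MGU = { Z ↦ h(succ(nil), h(6, 3, 6), h(nil, b, nil)), X ↦ nil, Y2 ↦ g(h(succ(nil), h(6, 3, 6), h(nil, b, nil)), 6), B ↦ nil }, so X ↦ nil.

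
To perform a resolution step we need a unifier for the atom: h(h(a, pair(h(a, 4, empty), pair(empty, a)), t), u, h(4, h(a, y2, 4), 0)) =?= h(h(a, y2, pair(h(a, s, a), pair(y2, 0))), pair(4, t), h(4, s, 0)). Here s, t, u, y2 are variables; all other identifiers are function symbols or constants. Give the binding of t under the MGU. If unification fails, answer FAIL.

Decompose h/3: h(a, pair(h(a, 4, empty), pair(empty, a)), t) =?= h(a, y2, pair(h(a, s, a), pair(y2, 0))),  u =?= pair(4, t),  h(4, h(a, y2, 4), 0) =?= h(4, s, 0).
Decompose h/3: a =?= a,  pair(h(a, 4, empty), pair(empty, a)) =?= y2,  t =?= pair(h(a, s, a), pair(y2, 0)).
Delete trivial equation a =?= a.
Bind y2 := pair(h(a, 4, empty), pair(empty, a)); substituting into the 2 remaining equations that mention y2 gives: t =?= pair(h(a, s, a), pair(pair(h(a, 4, empty), pair(empty, a)), 0)),  h(4, h(a, pair(h(a, 4, empty), pair(empty, a)), 4), 0) =?= h(4, s, 0).
Bind t := pair(h(a, s, a), pair(pair(h(a, 4, empty), pair(empty, a)), 0)); substituting into the one remaining equation that mentions t gives: u =?= pair(4, pair(h(a, s, a), pair(pair(h(a, 4, empty), pair(empty, a)), 0))).
Bind u := pair(4, pair(h(a, s, a), pair(pair(h(a, 4, empty), pair(empty, a)), 0))); no other remaining equation mentions u.
Decompose h/3: 4 =?= 4,  h(a, pair(h(a, 4, empty), pair(empty, a)), 4) =?= s,  0 =?= 0.
Delete trivial equation 4 =?= 4.
Bind s := h(a, pair(h(a, 4, empty), pair(empty, a)), 4); no other remaining equation mentions s. Substituting into the earlier bindings gives t := pair(h(a, h(a, pair(h(a, 4, empty), pair(empty, a)), 4), a), pair(pair(h(a, 4, empty), pair(empty, a)), 0)), u := pair(4, pair(h(a, h(a, pair(h(a, 4, empty), pair(empty, a)), 4), a), pair(pair(h(a, 4, empty), pair(empty, a)), 0))).
Delete trivial equation 0 =?= 0.
MGU = { y2 := pair(h(a, 4, empty), pair(empty, a)), t := pair(h(a, h(a, pair(h(a, 4, empty), pair(empty, a)), 4), a), pair(pair(h(a, 4, empty), pair(empty, a)), 0)), u := pair(4, pair(h(a, h(a, pair(h(a, 4, empty), pair(empty, a)), 4), a), pair(pair(h(a, 4, empty), pair(empty, a)), 0))), s := h(a, pair(h(a, 4, empty), pair(empty, a)), 4) }, so t := pair(h(a, h(a, pair(h(a, 4, empty), pair(empty, a)), 4), a), pair(pair(h(a, 4, empty), pair(empty, a)), 0)).

pair(h(a, h(a, pair(h(a, 4, empty), pair(empty, a)), 4), a), pair(pair(h(a, 4, empty), pair(empty, a)), 0))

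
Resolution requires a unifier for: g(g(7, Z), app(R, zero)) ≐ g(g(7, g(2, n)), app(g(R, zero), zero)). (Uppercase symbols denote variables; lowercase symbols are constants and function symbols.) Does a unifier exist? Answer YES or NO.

NO

Decompose g/2: g(7, Z) ≐ g(7, g(2, n)),  app(R, zero) ≐ app(g(R, zero), zero).
Decompose g/2: 7 ≐ 7,  Z ≐ g(2, n).
Delete trivial equation 7 ≐ 7.
Bind Z := g(2, n); no other remaining equation mentions Z.
Decompose app/2: R ≐ g(R, zero),  zero ≐ zero.
Occurs check fails: R occurs in g(R, zero); the equation R ≐ g(R, zero) has no finite solution.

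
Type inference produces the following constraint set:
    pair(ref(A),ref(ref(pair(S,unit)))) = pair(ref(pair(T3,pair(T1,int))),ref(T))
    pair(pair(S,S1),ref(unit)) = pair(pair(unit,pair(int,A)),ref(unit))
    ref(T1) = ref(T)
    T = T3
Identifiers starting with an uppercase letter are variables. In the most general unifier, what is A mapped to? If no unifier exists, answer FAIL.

pair(ref(pair(unit,unit)),pair(ref(pair(unit,unit)),int))

Decompose pair/2: ref(A) = ref(pair(T3,pair(T1,int))),  ref(ref(pair(S,unit))) = ref(T).
Decompose ref/1: A = pair(T3,pair(T1,int)).
Bind A := pair(T3,pair(T1,int)); substituting into the one remaining equation that mentions A gives: pair(pair(S,S1),ref(unit)) = pair(pair(unit,pair(int,pair(T3,pair(T1,int)))),ref(unit)).
Decompose ref/1: ref(pair(S,unit)) = T.
Bind T := ref(pair(S,unit)); substituting into the 2 remaining equations that mention T gives: ref(T1) = ref(ref(pair(S,unit))),  ref(pair(S,unit)) = T3.
Decompose pair/2: pair(S,S1) = pair(unit,pair(int,pair(T3,pair(T1,int)))),  ref(unit) = ref(unit).
Decompose pair/2: S = unit,  S1 = pair(int,pair(T3,pair(T1,int))).
Bind S := unit; substituting into the 2 remaining equations that mention S gives: ref(T1) = ref(ref(pair(unit,unit))),  ref(pair(unit,unit)) = T3. Substituting into the earlier binding gives T := ref(pair(unit,unit)).
Bind S1 := pair(int,pair(T3,pair(T1,int))); no other remaining equation mentions S1.
Delete trivial equation ref(unit) = ref(unit).
Decompose ref/1: T1 = ref(pair(unit,unit)).
Bind T1 := ref(pair(unit,unit)); no other remaining equation mentions T1. Substituting into the earlier bindings gives A := pair(T3,pair(ref(pair(unit,unit)),int)), S1 := pair(int,pair(T3,pair(ref(pair(unit,unit)),int))).
Bind T3 := ref(pair(unit,unit)). Substituting into the earlier bindings gives A := pair(ref(pair(unit,unit)),pair(ref(pair(unit,unit)),int)), S1 := pair(int,pair(ref(pair(unit,unit)),pair(ref(pair(unit,unit)),int))).
MGU = { A -> pair(ref(pair(unit,unit)),pair(ref(pair(unit,unit)),int)), T -> ref(pair(unit,unit)), S -> unit, S1 -> pair(int,pair(ref(pair(unit,unit)),pair(ref(pair(unit,unit)),int))), T1 -> ref(pair(unit,unit)), T3 -> ref(pair(unit,unit)) }, so A -> pair(ref(pair(unit,unit)),pair(ref(pair(unit,unit)),int)).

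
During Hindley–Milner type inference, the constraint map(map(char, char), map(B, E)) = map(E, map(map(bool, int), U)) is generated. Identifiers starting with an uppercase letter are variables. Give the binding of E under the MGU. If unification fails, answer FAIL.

map(char, char)

Decompose map/2: map(char, char) = E,  map(B, E) = map(map(bool, int), U).
Bind E := map(char, char); substituting into the remaining equation gives: map(B, map(char, char)) = map(map(bool, int), U).
Decompose map/2: B = map(bool, int),  map(char, char) = U.
Bind B := map(bool, int); no other remaining equation mentions B.
Bind U := map(char, char).
MGU = { E -> map(char, char), B -> map(bool, int), U -> map(char, char) }, so E -> map(char, char).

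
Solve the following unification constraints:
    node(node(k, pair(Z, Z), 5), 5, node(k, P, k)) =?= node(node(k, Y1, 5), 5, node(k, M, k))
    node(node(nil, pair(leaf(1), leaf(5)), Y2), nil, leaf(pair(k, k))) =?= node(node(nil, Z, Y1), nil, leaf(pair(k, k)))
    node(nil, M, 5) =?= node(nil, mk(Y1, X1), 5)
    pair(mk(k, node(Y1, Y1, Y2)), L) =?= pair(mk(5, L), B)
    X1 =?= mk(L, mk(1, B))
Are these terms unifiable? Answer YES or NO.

Decompose node/3: node(k, pair(Z, Z), 5) =?= node(k, Y1, 5),  5 =?= 5,  node(k, P, k) =?= node(k, M, k).
Decompose node/3: k =?= k,  pair(Z, Z) =?= Y1,  5 =?= 5.
Delete trivial equation k =?= k.
Bind Y1 := pair(Z, Z); substituting into the 3 remaining equations that mention Y1 gives: node(node(nil, pair(leaf(1), leaf(5)), Y2), nil, leaf(pair(k, k))) =?= node(node(nil, Z, pair(Z, Z)), nil, leaf(pair(k, k))),  node(nil, M, 5) =?= node(nil, mk(pair(Z, Z), X1), 5),  pair(mk(k, node(pair(Z, Z), pair(Z, Z), Y2)), L) =?= pair(mk(5, L), B).
Delete trivial equation 5 =?= 5.
Delete trivial equation 5 =?= 5.
Decompose node/3: k =?= k,  P =?= M,  k =?= k.
Delete trivial equation k =?= k.
Bind P := M; no other remaining equation mentions P.
Delete trivial equation k =?= k.
Decompose node/3: node(nil, pair(leaf(1), leaf(5)), Y2) =?= node(nil, Z, pair(Z, Z)),  nil =?= nil,  leaf(pair(k, k)) =?= leaf(pair(k, k)).
Decompose node/3: nil =?= nil,  pair(leaf(1), leaf(5)) =?= Z,  Y2 =?= pair(Z, Z).
Delete trivial equation nil =?= nil.
Bind Z := pair(leaf(1), leaf(5)); substituting into the 3 remaining equations that mention Z gives: Y2 =?= pair(pair(leaf(1), leaf(5)), pair(leaf(1), leaf(5))),  node(nil, M, 5) =?= node(nil, mk(pair(pair(leaf(1), leaf(5)), pair(leaf(1), leaf(5))), X1), 5),  pair(mk(k, node(pair(pair(leaf(1), leaf(5)), pair(leaf(1), leaf(5))), pair(pair(leaf(1), leaf(5)), pair(leaf(1), leaf(5))), Y2)), L) =?= pair(mk(5, L), B). Substituting into the earlier binding gives Y1 := pair(pair(leaf(1), leaf(5)), pair(leaf(1), leaf(5))).
Bind Y2 := pair(pair(leaf(1), leaf(5)), pair(leaf(1), leaf(5))); substituting into the one remaining equation that mentions Y2 gives: pair(mk(k, node(pair(pair(leaf(1), leaf(5)), pair(leaf(1), leaf(5))), pair(pair(leaf(1), leaf(5)), pair(leaf(1), leaf(5))), pair(pair(leaf(1), leaf(5)), pair(leaf(1), leaf(5))))), L) =?= pair(mk(5, L), B).
Delete trivial equation nil =?= nil.
Delete trivial equation leaf(pair(k, k)) =?= leaf(pair(k, k)).
Decompose node/3: nil =?= nil,  M =?= mk(pair(pair(leaf(1), leaf(5)), pair(leaf(1), leaf(5))), X1),  5 =?= 5.
Delete trivial equation nil =?= nil.
Bind M := mk(pair(pair(leaf(1), leaf(5)), pair(leaf(1), leaf(5))), X1); no other remaining equation mentions M. Substituting into the earlier binding gives P := mk(pair(pair(leaf(1), leaf(5)), pair(leaf(1), leaf(5))), X1).
Delete trivial equation 5 =?= 5.
Decompose pair/2: mk(k, node(pair(pair(leaf(1), leaf(5)), pair(leaf(1), leaf(5))), pair(pair(leaf(1), leaf(5)), pair(leaf(1), leaf(5))), pair(pair(leaf(1), leaf(5)), pair(leaf(1), leaf(5))))) =?= mk(5, L),  L =?= B.
Decompose mk/2: k =?= 5,  node(pair(pair(leaf(1), leaf(5)), pair(leaf(1), leaf(5))), pair(pair(leaf(1), leaf(5)), pair(leaf(1), leaf(5))), pair(pair(leaf(1), leaf(5)), pair(leaf(1), leaf(5)))) =?= L.
Clash: constants k and 5 differ; no unifier exists.

NO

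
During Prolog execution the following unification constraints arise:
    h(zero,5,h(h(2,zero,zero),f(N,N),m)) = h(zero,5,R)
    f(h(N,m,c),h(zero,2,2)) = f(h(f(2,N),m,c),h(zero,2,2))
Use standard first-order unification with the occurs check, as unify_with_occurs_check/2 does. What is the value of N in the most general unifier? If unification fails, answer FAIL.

FAIL

Decompose h/3: zero = zero,  5 = 5,  h(h(2,zero,zero),f(N,N),m) = R.
Delete trivial equation zero = zero.
Delete trivial equation 5 = 5.
Bind R := h(h(2,zero,zero),f(N,N),m); no other remaining equation mentions R.
Decompose f/2: h(N,m,c) = h(f(2,N),m,c),  h(zero,2,2) = h(zero,2,2).
Decompose h/3: N = f(2,N),  m = m,  c = c.
Occurs check fails: N occurs in f(2,N); the equation N = f(2,N) has no finite solution.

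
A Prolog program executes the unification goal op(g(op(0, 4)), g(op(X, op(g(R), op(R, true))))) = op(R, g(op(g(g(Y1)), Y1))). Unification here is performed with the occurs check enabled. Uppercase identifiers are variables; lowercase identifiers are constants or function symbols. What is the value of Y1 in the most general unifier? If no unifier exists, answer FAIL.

op(g(g(op(0, 4))), op(g(op(0, 4)), true))

Decompose op/2: g(op(0, 4)) = R,  g(op(X, op(g(R), op(R, true)))) = g(op(g(g(Y1)), Y1)).
Bind R := g(op(0, 4)); substituting into the remaining equation gives: g(op(X, op(g(g(op(0, 4))), op(g(op(0, 4)), true)))) = g(op(g(g(Y1)), Y1)).
Decompose g/1: op(X, op(g(g(op(0, 4))), op(g(op(0, 4)), true))) = op(g(g(Y1)), Y1).
Decompose op/2: X = g(g(Y1)),  op(g(g(op(0, 4))), op(g(op(0, 4)), true)) = Y1.
Bind X := g(g(Y1)); no other remaining equation mentions X.
Bind Y1 := op(g(g(op(0, 4))), op(g(op(0, 4)), true)). Substituting into the earlier binding gives X := g(g(op(g(g(op(0, 4))), op(g(op(0, 4)), true)))).
MGU = { R -> g(op(0, 4)), X -> g(g(op(g(g(op(0, 4))), op(g(op(0, 4)), true)))), Y1 -> op(g(g(op(0, 4))), op(g(op(0, 4)), true)) }, so Y1 -> op(g(g(op(0, 4))), op(g(op(0, 4)), true)).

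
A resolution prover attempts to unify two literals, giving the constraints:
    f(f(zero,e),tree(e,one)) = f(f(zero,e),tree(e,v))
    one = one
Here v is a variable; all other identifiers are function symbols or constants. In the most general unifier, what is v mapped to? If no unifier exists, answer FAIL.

Decompose f/2: f(zero,e) = f(zero,e),  tree(e,one) = tree(e,v).
Delete trivial equation f(zero,e) = f(zero,e).
Decompose tree/2: e = e,  one = v.
Delete trivial equation e = e.
Bind v := one; no other remaining equation mentions v.
Delete trivial equation one = one.
MGU = { v ↦ one }, so v ↦ one.

one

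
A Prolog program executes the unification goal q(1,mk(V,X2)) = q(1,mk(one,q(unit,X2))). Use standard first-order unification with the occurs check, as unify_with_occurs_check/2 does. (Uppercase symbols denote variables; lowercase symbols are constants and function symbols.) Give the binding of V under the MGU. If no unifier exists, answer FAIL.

FAIL

Decompose q/2: 1 = 1,  mk(V,X2) = mk(one,q(unit,X2)).
Delete trivial equation 1 = 1.
Decompose mk/2: V = one,  X2 = q(unit,X2).
Bind V := one; no other remaining equation mentions V.
Occurs check fails: X2 occurs in q(unit,X2); the equation X2 = q(unit,X2) has no finite solution.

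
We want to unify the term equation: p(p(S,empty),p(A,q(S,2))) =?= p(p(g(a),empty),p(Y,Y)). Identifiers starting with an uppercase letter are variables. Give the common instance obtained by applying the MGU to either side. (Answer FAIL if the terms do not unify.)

Decompose p/2: p(S,empty) =?= p(g(a),empty),  p(A,q(S,2)) =?= p(Y,Y).
Decompose p/2: S =?= g(a),  empty =?= empty.
Bind S := g(a); substituting into the one remaining equation that mentions S gives: p(A,q(g(a),2)) =?= p(Y,Y).
Delete trivial equation empty =?= empty.
Decompose p/2: A =?= Y,  q(g(a),2) =?= Y.
Bind A := Y; no other remaining equation mentions A.
Bind Y := q(g(a),2). Substituting into the earlier binding gives A := q(g(a),2).
Applying the MGU to either side gives p(p(g(a),empty),p(q(g(a),2),q(g(a),2))).

p(p(g(a),empty),p(q(g(a),2),q(g(a),2)))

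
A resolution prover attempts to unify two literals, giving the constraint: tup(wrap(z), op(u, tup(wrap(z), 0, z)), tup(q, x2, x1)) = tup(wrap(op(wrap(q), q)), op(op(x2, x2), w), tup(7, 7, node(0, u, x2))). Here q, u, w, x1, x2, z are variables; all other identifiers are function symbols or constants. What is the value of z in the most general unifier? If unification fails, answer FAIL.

op(wrap(7), 7)

Decompose tup/3: wrap(z) = wrap(op(wrap(q), q)),  op(u, tup(wrap(z), 0, z)) = op(op(x2, x2), w),  tup(q, x2, x1) = tup(7, 7, node(0, u, x2)).
Decompose wrap/1: z = op(wrap(q), q).
Bind z := op(wrap(q), q); substituting into the one remaining equation that mentions z gives: op(u, tup(wrap(op(wrap(q), q)), 0, op(wrap(q), q))) = op(op(x2, x2), w).
Decompose op/2: u = op(x2, x2),  tup(wrap(op(wrap(q), q)), 0, op(wrap(q), q)) = w.
Bind u := op(x2, x2); substituting into the one remaining equation that mentions u gives: tup(q, x2, x1) = tup(7, 7, node(0, op(x2, x2), x2)).
Bind w := tup(wrap(op(wrap(q), q)), 0, op(wrap(q), q)); no other remaining equation mentions w.
Decompose tup/3: q = 7,  x2 = 7,  x1 = node(0, op(x2, x2), x2).
Bind q := 7; no other remaining equation mentions q. Substituting into the earlier bindings gives z := op(wrap(7), 7), w := tup(wrap(op(wrap(7), 7)), 0, op(wrap(7), 7)).
Bind x2 := 7; substituting into the remaining equation gives: x1 = node(0, op(7, 7), 7). Substituting into the earlier binding gives u := op(7, 7).
Bind x1 := node(0, op(7, 7), 7).
MGU = { z -> op(wrap(7), 7), u -> op(7, 7), w -> tup(wrap(op(wrap(7), 7)), 0, op(wrap(7), 7)), q -> 7, x2 -> 7, x1 -> node(0, op(7, 7), 7) }, so z -> op(wrap(7), 7).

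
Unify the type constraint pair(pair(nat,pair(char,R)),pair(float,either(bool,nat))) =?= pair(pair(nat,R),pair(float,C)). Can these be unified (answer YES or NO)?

Decompose pair/2: pair(nat,pair(char,R)) =?= pair(nat,R),  pair(float,either(bool,nat)) =?= pair(float,C).
Decompose pair/2: nat =?= nat,  pair(char,R) =?= R.
Delete trivial equation nat =?= nat.
Occurs check fails: R occurs in pair(char,R); the equation R =?= pair(char,R) has no finite solution.

NO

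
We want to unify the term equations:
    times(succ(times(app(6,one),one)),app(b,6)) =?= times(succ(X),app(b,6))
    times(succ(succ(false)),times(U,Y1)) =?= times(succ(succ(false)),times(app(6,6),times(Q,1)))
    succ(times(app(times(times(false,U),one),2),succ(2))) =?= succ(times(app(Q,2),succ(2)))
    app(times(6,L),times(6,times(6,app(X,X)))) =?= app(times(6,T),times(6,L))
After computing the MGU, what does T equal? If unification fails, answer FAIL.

Decompose times/2: succ(times(app(6,one),one)) =?= succ(X),  app(b,6) =?= app(b,6).
Decompose succ/1: times(app(6,one),one) =?= X.
Bind X := times(app(6,one),one); substituting into the one remaining equation that mentions X gives: app(times(6,L),times(6,times(6,app(times(app(6,one),one),times(app(6,one),one))))) =?= app(times(6,T),times(6,L)).
Delete trivial equation app(b,6) =?= app(b,6).
Decompose times/2: succ(succ(false)) =?= succ(succ(false)),  times(U,Y1) =?= times(app(6,6),times(Q,1)).
Delete trivial equation succ(succ(false)) =?= succ(succ(false)).
Decompose times/2: U =?= app(6,6),  Y1 =?= times(Q,1).
Bind U := app(6,6); substituting into the one remaining equation that mentions U gives: succ(times(app(times(times(false,app(6,6)),one),2),succ(2))) =?= succ(times(app(Q,2),succ(2))).
Bind Y1 := times(Q,1); no other remaining equation mentions Y1.
Decompose succ/1: times(app(times(times(false,app(6,6)),one),2),succ(2)) =?= times(app(Q,2),succ(2)).
Decompose times/2: app(times(times(false,app(6,6)),one),2) =?= app(Q,2),  succ(2) =?= succ(2).
Decompose app/2: times(times(false,app(6,6)),one) =?= Q,  2 =?= 2.
Bind Q := times(times(false,app(6,6)),one); no other remaining equation mentions Q. Substituting into the earlier binding gives Y1 := times(times(times(false,app(6,6)),one),1).
Delete trivial equation 2 =?= 2.
Delete trivial equation succ(2) =?= succ(2).
Decompose app/2: times(6,L) =?= times(6,T),  times(6,times(6,app(times(app(6,one),one),times(app(6,one),one)))) =?= times(6,L).
Decompose times/2: 6 =?= 6,  L =?= T.
Delete trivial equation 6 =?= 6.
Bind L := T; substituting into the remaining equation gives: times(6,times(6,app(times(app(6,one),one),times(app(6,one),one)))) =?= times(6,T).
Decompose times/2: 6 =?= 6,  times(6,app(times(app(6,one),one),times(app(6,one),one))) =?= T.
Delete trivial equation 6 =?= 6.
Bind T := times(6,app(times(app(6,one),one),times(app(6,one),one))). Substituting into the earlier binding gives L := times(6,app(times(app(6,one),one),times(app(6,one),one))).
MGU = { X -> times(app(6,one),one), U -> app(6,6), Y1 -> times(times(times(false,app(6,6)),one),1), Q -> times(times(false,app(6,6)),one), L -> times(6,app(times(app(6,one),one),times(app(6,one),one))), T -> times(6,app(times(app(6,one),one),times(app(6,one),one))) }, so T -> times(6,app(times(app(6,one),one),times(app(6,one),one))).

times(6,app(times(app(6,one),one),times(app(6,one),one)))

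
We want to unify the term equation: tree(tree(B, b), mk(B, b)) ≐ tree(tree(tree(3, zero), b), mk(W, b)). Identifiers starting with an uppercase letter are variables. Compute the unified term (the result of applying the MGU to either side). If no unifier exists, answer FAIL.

Decompose tree/2: tree(B, b) ≐ tree(tree(3, zero), b),  mk(B, b) ≐ mk(W, b).
Decompose tree/2: B ≐ tree(3, zero),  b ≐ b.
Bind B := tree(3, zero); substituting into the one remaining equation that mentions B gives: mk(tree(3, zero), b) ≐ mk(W, b).
Delete trivial equation b ≐ b.
Decompose mk/2: tree(3, zero) ≐ W,  b ≐ b.
Bind W := tree(3, zero); no other remaining equation mentions W.
Delete trivial equation b ≐ b.
Applying the MGU to either side gives tree(tree(tree(3, zero), b), mk(tree(3, zero), b)).

tree(tree(tree(3, zero), b), mk(tree(3, zero), b))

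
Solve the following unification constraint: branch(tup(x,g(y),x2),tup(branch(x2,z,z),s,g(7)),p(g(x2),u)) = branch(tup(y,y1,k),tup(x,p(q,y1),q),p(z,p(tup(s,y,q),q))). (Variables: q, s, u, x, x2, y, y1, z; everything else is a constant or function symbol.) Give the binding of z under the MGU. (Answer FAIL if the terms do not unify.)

g(k)

Decompose branch/3: tup(x,g(y),x2) = tup(y,y1,k),  tup(branch(x2,z,z),s,g(7)) = tup(x,p(q,y1),q),  p(g(x2),u) = p(z,p(tup(s,y,q),q)).
Decompose tup/3: x = y,  g(y) = y1,  x2 = k.
Bind x := y; substituting into the one remaining equation that mentions x gives: tup(branch(x2,z,z),s,g(7)) = tup(y,p(q,y1),q).
Bind y1 := g(y); substituting into the one remaining equation that mentions y1 gives: tup(branch(x2,z,z),s,g(7)) = tup(y,p(q,g(y)),q).
Bind x2 := k; substituting into the remaining equations gives: tup(branch(k,z,z),s,g(7)) = tup(y,p(q,g(y)),q),  p(g(k),u) = p(z,p(tup(s,y,q),q)).
Decompose tup/3: branch(k,z,z) = y,  s = p(q,g(y)),  g(7) = q.
Bind y := branch(k,z,z); substituting into the 2 remaining equations that mention y gives: s = p(q,g(branch(k,z,z))),  p(g(k),u) = p(z,p(tup(s,branch(k,z,z),q),q)). Substituting into the earlier bindings gives x := branch(k,z,z), y1 := g(branch(k,z,z)).
Bind s := p(q,g(branch(k,z,z))); substituting into the one remaining equation that mentions s gives: p(g(k),u) = p(z,p(tup(p(q,g(branch(k,z,z))),branch(k,z,z),q),q)).
Bind q := g(7); substituting into the remaining equation gives: p(g(k),u) = p(z,p(tup(p(g(7),g(branch(k,z,z))),branch(k,z,z),g(7)),g(7))). Substituting into the earlier binding gives s := p(g(7),g(branch(k,z,z))).
Decompose p/2: g(k) = z,  u = p(tup(p(g(7),g(branch(k,z,z))),branch(k,z,z),g(7)),g(7)).
Bind z := g(k); substituting into the remaining equation gives: u = p(tup(p(g(7),g(branch(k,g(k),g(k)))),branch(k,g(k),g(k)),g(7)),g(7)). Substituting into the earlier bindings gives x := branch(k,g(k),g(k)), y1 := g(branch(k,g(k),g(k))), y := branch(k,g(k),g(k)), s := p(g(7),g(branch(k,g(k),g(k)))).
Bind u := p(tup(p(g(7),g(branch(k,g(k),g(k)))),branch(k,g(k),g(k)),g(7)),g(7)).
MGU = { x := branch(k,g(k),g(k)), y1 := g(branch(k,g(k),g(k))), x2 := k, y := branch(k,g(k),g(k)), s := p(g(7),g(branch(k,g(k),g(k)))), q := g(7), z := g(k), u := p(tup(p(g(7),g(branch(k,g(k),g(k)))),branch(k,g(k),g(k)),g(7)),g(7)) }, so z := g(k).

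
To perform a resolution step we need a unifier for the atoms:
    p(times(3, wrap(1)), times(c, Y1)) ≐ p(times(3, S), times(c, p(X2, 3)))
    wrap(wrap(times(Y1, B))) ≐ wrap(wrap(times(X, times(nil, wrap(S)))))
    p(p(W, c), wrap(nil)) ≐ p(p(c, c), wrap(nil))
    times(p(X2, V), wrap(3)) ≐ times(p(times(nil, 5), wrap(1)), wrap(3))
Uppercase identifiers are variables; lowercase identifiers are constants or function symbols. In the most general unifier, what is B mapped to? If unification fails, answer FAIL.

Decompose p/2: times(3, wrap(1)) ≐ times(3, S),  times(c, Y1) ≐ times(c, p(X2, 3)).
Decompose times/2: 3 ≐ 3,  wrap(1) ≐ S.
Delete trivial equation 3 ≐ 3.
Bind S := wrap(1); substituting into the one remaining equation that mentions S gives: wrap(wrap(times(Y1, B))) ≐ wrap(wrap(times(X, times(nil, wrap(wrap(1)))))).
Decompose times/2: c ≐ c,  Y1 ≐ p(X2, 3).
Delete trivial equation c ≐ c.
Bind Y1 := p(X2, 3); substituting into the one remaining equation that mentions Y1 gives: wrap(wrap(times(p(X2, 3), B))) ≐ wrap(wrap(times(X, times(nil, wrap(wrap(1)))))).
Decompose wrap/1: wrap(times(p(X2, 3), B)) ≐ wrap(times(X, times(nil, wrap(wrap(1))))).
Decompose wrap/1: times(p(X2, 3), B) ≐ times(X, times(nil, wrap(wrap(1)))).
Decompose times/2: p(X2, 3) ≐ X,  B ≐ times(nil, wrap(wrap(1))).
Bind X := p(X2, 3); no other remaining equation mentions X.
Bind B := times(nil, wrap(wrap(1))); no other remaining equation mentions B.
Decompose p/2: p(W, c) ≐ p(c, c),  wrap(nil) ≐ wrap(nil).
Decompose p/2: W ≐ c,  c ≐ c.
Bind W := c; no other remaining equation mentions W.
Delete trivial equation c ≐ c.
Delete trivial equation wrap(nil) ≐ wrap(nil).
Decompose times/2: p(X2, V) ≐ p(times(nil, 5), wrap(1)),  wrap(3) ≐ wrap(3).
Decompose p/2: X2 ≐ times(nil, 5),  V ≐ wrap(1).
Bind X2 := times(nil, 5); no other remaining equation mentions X2. Substituting into the earlier bindings gives Y1 := p(times(nil, 5), 3), X := p(times(nil, 5), 3).
Bind V := wrap(1); no other remaining equation mentions V.
Delete trivial equation wrap(3) ≐ wrap(3).
MGU = { S ↦ wrap(1), Y1 ↦ p(times(nil, 5), 3), X ↦ p(times(nil, 5), 3), B ↦ times(nil, wrap(wrap(1))), W ↦ c, X2 ↦ times(nil, 5), V ↦ wrap(1) }, so B ↦ times(nil, wrap(wrap(1))).

times(nil, wrap(wrap(1)))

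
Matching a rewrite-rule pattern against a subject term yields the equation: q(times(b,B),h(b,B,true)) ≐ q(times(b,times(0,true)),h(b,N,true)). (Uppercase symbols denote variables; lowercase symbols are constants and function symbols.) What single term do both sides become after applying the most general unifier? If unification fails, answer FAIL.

q(times(b,times(0,true)),h(b,times(0,true),true))

Decompose q/2: times(b,B) ≐ times(b,times(0,true)),  h(b,B,true) ≐ h(b,N,true).
Decompose times/2: b ≐ b,  B ≐ times(0,true).
Delete trivial equation b ≐ b.
Bind B := times(0,true); substituting into the remaining equation gives: h(b,times(0,true),true) ≐ h(b,N,true).
Decompose h/3: b ≐ b,  times(0,true) ≐ N,  true ≐ true.
Delete trivial equation b ≐ b.
Bind N := times(0,true); no other remaining equation mentions N.
Delete trivial equation true ≐ true.
Applying the MGU to either side gives q(times(b,times(0,true)),h(b,times(0,true),true)).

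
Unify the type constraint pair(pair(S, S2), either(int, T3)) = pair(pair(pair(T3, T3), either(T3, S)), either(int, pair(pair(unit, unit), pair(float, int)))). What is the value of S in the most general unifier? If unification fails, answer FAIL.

pair(pair(pair(unit, unit), pair(float, int)), pair(pair(unit, unit), pair(float, int)))

Decompose pair/2: pair(S, S2) = pair(pair(T3, T3), either(T3, S)),  either(int, T3) = either(int, pair(pair(unit, unit), pair(float, int))).
Decompose pair/2: S = pair(T3, T3),  S2 = either(T3, S).
Bind S := pair(T3, T3); substituting into the one remaining equation that mentions S gives: S2 = either(T3, pair(T3, T3)).
Bind S2 := either(T3, pair(T3, T3)); no other remaining equation mentions S2.
Decompose either/2: int = int,  T3 = pair(pair(unit, unit), pair(float, int)).
Delete trivial equation int = int.
Bind T3 := pair(pair(unit, unit), pair(float, int)). Substituting into the earlier bindings gives S := pair(pair(pair(unit, unit), pair(float, int)), pair(pair(unit, unit), pair(float, int))), S2 := either(pair(pair(unit, unit), pair(float, int)), pair(pair(pair(unit, unit), pair(float, int)), pair(pair(unit, unit), pair(float, int)))).
MGU = { S ↦ pair(pair(pair(unit, unit), pair(float, int)), pair(pair(unit, unit), pair(float, int))), S2 ↦ either(pair(pair(unit, unit), pair(float, int)), pair(pair(pair(unit, unit), pair(float, int)), pair(pair(unit, unit), pair(float, int)))), T3 ↦ pair(pair(unit, unit), pair(float, int)) }, so S ↦ pair(pair(pair(unit, unit), pair(float, int)), pair(pair(unit, unit), pair(float, int))).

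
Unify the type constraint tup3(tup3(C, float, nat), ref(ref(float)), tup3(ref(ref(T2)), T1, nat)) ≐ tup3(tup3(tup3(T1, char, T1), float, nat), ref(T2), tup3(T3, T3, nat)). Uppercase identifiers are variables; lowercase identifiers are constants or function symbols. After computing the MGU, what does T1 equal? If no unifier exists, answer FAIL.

Decompose tup3/3: tup3(C, float, nat) ≐ tup3(tup3(T1, char, T1), float, nat),  ref(ref(float)) ≐ ref(T2),  tup3(ref(ref(T2)), T1, nat) ≐ tup3(T3, T3, nat).
Decompose tup3/3: C ≐ tup3(T1, char, T1),  float ≐ float,  nat ≐ nat.
Bind C := tup3(T1, char, T1); no other remaining equation mentions C.
Delete trivial equation float ≐ float.
Delete trivial equation nat ≐ nat.
Decompose ref/1: ref(float) ≐ T2.
Bind T2 := ref(float); substituting into the remaining equation gives: tup3(ref(ref(ref(float))), T1, nat) ≐ tup3(T3, T3, nat).
Decompose tup3/3: ref(ref(ref(float))) ≐ T3,  T1 ≐ T3,  nat ≐ nat.
Bind T3 := ref(ref(ref(float))); substituting into the one remaining equation that mentions T3 gives: T1 ≐ ref(ref(ref(float))).
Bind T1 := ref(ref(ref(float))); no other remaining equation mentions T1. Substituting into the earlier binding gives C := tup3(ref(ref(ref(float))), char, ref(ref(ref(float)))).
Delete trivial equation nat ≐ nat.
MGU = { C -> tup3(ref(ref(ref(float))), char, ref(ref(ref(float)))), T2 -> ref(float), T3 -> ref(ref(ref(float))), T1 -> ref(ref(ref(float))) }, so T1 -> ref(ref(ref(float))).

ref(ref(ref(float)))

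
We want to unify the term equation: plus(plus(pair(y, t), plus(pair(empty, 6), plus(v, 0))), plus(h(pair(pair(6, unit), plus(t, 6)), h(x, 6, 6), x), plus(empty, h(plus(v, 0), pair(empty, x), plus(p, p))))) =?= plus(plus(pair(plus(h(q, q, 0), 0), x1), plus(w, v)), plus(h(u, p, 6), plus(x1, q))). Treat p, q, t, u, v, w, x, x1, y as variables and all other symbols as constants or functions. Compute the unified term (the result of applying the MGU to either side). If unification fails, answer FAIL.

Decompose plus/2: plus(pair(y, t), plus(pair(empty, 6), plus(v, 0))) =?= plus(pair(plus(h(q, q, 0), 0), x1), plus(w, v)),  plus(h(pair(pair(6, unit), plus(t, 6)), h(x, 6, 6), x), plus(empty, h(plus(v, 0), pair(empty, x), plus(p, p)))) =?= plus(h(u, p, 6), plus(x1, q)).
Decompose plus/2: pair(y, t) =?= pair(plus(h(q, q, 0), 0), x1),  plus(pair(empty, 6), plus(v, 0)) =?= plus(w, v).
Decompose pair/2: y =?= plus(h(q, q, 0), 0),  t =?= x1.
Bind y := plus(h(q, q, 0), 0); no other remaining equation mentions y.
Bind t := x1; substituting into the one remaining equation that mentions t gives: plus(h(pair(pair(6, unit), plus(x1, 6)), h(x, 6, 6), x), plus(empty, h(plus(v, 0), pair(empty, x), plus(p, p)))) =?= plus(h(u, p, 6), plus(x1, q)).
Decompose plus/2: pair(empty, 6) =?= w,  plus(v, 0) =?= v.
Bind w := pair(empty, 6); no other remaining equation mentions w.
Occurs check fails: v occurs in plus(v, 0); the equation v =?= plus(v, 0) has no finite solution.

FAIL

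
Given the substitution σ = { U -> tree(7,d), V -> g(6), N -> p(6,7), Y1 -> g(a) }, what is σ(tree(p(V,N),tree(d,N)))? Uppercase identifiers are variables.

tree(p(g(6),p(6,7)),tree(d,p(6,7)))

Replace each occurrence of V with g(6).
Replace each occurrence of N with p(6,7).
Result: tree(p(g(6),p(6,7)),tree(d,p(6,7))).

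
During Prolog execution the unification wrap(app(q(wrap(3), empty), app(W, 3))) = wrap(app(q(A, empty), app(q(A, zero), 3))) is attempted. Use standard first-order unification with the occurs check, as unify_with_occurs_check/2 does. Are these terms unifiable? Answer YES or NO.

YES

Decompose wrap/1: app(q(wrap(3), empty), app(W, 3)) = app(q(A, empty), app(q(A, zero), 3)).
Decompose app/2: q(wrap(3), empty) = q(A, empty),  app(W, 3) = app(q(A, zero), 3).
Decompose q/2: wrap(3) = A,  empty = empty.
Bind A := wrap(3); substituting into the one remaining equation that mentions A gives: app(W, 3) = app(q(wrap(3), zero), 3).
Delete trivial equation empty = empty.
Decompose app/2: W = q(wrap(3), zero),  3 = 3.
Bind W := q(wrap(3), zero); no other remaining equation mentions W.
Delete trivial equation 3 = 3.
No equations remain and no clash or occurs-check failure arose, so a unifier exists.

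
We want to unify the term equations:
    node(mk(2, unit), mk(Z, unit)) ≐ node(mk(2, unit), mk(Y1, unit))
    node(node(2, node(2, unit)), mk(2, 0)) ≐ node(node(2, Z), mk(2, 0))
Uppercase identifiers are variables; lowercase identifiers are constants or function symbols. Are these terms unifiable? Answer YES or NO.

YES

Decompose node/2: mk(2, unit) ≐ mk(2, unit),  mk(Z, unit) ≐ mk(Y1, unit).
Delete trivial equation mk(2, unit) ≐ mk(2, unit).
Decompose mk/2: Z ≐ Y1,  unit ≐ unit.
Bind Z := Y1; substituting into the one remaining equation that mentions Z gives: node(node(2, node(2, unit)), mk(2, 0)) ≐ node(node(2, Y1), mk(2, 0)).
Delete trivial equation unit ≐ unit.
Decompose node/2: node(2, node(2, unit)) ≐ node(2, Y1),  mk(2, 0) ≐ mk(2, 0).
Decompose node/2: 2 ≐ 2,  node(2, unit) ≐ Y1.
Delete trivial equation 2 ≐ 2.
Bind Y1 := node(2, unit); no other remaining equation mentions Y1. Substituting into the earlier binding gives Z := node(2, unit).
Delete trivial equation mk(2, 0) ≐ mk(2, 0).
No equations remain and no clash or occurs-check failure arose, so a unifier exists.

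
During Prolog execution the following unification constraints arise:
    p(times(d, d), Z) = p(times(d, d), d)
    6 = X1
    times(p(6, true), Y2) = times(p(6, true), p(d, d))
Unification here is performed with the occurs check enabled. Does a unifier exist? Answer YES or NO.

Decompose p/2: times(d, d) = times(d, d),  Z = d.
Delete trivial equation times(d, d) = times(d, d).
Bind Z := d; no other remaining equation mentions Z.
Bind X1 := 6; no other remaining equation mentions X1.
Decompose times/2: p(6, true) = p(6, true),  Y2 = p(d, d).
Delete trivial equation p(6, true) = p(6, true).
Bind Y2 := p(d, d).
No equations remain and no clash or occurs-check failure arose, so a unifier exists.

YES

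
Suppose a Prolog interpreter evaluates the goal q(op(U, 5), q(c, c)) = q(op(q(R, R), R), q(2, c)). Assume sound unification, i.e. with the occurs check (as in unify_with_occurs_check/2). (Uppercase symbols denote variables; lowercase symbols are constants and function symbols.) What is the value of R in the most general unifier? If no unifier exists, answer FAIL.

FAIL

Decompose q/2: op(U, 5) = op(q(R, R), R),  q(c, c) = q(2, c).
Decompose op/2: U = q(R, R),  5 = R.
Bind U := q(R, R); no other remaining equation mentions U.
Bind R := 5; no other remaining equation mentions R. Substituting into the earlier binding gives U := q(5, 5).
Decompose q/2: c = 2,  c = c.
Clash: constants c and 2 differ; no unifier exists.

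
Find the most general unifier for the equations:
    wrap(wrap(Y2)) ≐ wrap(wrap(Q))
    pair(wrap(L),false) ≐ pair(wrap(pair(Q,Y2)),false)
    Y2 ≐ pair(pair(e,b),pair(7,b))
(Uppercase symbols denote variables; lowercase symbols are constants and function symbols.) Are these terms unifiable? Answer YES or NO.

YES

Decompose wrap/1: wrap(Y2) ≐ wrap(Q).
Decompose wrap/1: Y2 ≐ Q.
Bind Y2 := Q; substituting into the remaining equations gives: pair(wrap(L),false) ≐ pair(wrap(pair(Q,Q)),false),  Q ≐ pair(pair(e,b),pair(7,b)).
Decompose pair/2: wrap(L) ≐ wrap(pair(Q,Q)),  false ≐ false.
Decompose wrap/1: L ≐ pair(Q,Q).
Bind L := pair(Q,Q); no other remaining equation mentions L.
Delete trivial equation false ≐ false.
Bind Q := pair(pair(e,b),pair(7,b)). Substituting into the earlier bindings gives Y2 := pair(pair(e,b),pair(7,b)), L := pair(pair(pair(e,b),pair(7,b)),pair(pair(e,b),pair(7,b))).
No equations remain and no clash or occurs-check failure arose, so a unifier exists.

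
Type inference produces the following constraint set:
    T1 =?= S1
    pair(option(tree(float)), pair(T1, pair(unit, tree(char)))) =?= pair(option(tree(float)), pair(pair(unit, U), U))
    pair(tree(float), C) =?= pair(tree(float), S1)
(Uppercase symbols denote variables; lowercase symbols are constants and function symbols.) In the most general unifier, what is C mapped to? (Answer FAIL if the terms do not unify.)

Bind T1 := S1; substituting into the one remaining equation that mentions T1 gives: pair(option(tree(float)), pair(S1, pair(unit, tree(char)))) =?= pair(option(tree(float)), pair(pair(unit, U), U)).
Decompose pair/2: option(tree(float)) =?= option(tree(float)),  pair(S1, pair(unit, tree(char))) =?= pair(pair(unit, U), U).
Delete trivial equation option(tree(float)) =?= option(tree(float)).
Decompose pair/2: S1 =?= pair(unit, U),  pair(unit, tree(char)) =?= U.
Bind S1 := pair(unit, U); substituting into the one remaining equation that mentions S1 gives: pair(tree(float), C) =?= pair(tree(float), pair(unit, U)). Substituting into the earlier binding gives T1 := pair(unit, U).
Bind U := pair(unit, tree(char)); substituting into the remaining equation gives: pair(tree(float), C) =?= pair(tree(float), pair(unit, pair(unit, tree(char)))). Substituting into the earlier bindings gives T1 := pair(unit, pair(unit, tree(char))), S1 := pair(unit, pair(unit, tree(char))).
Decompose pair/2: tree(float) =?= tree(float),  C =?= pair(unit, pair(unit, tree(char))).
Delete trivial equation tree(float) =?= tree(float).
Bind C := pair(unit, pair(unit, tree(char))).
MGU = { T1 := pair(unit, pair(unit, tree(char))), S1 := pair(unit, pair(unit, tree(char))), U := pair(unit, tree(char)), C := pair(unit, pair(unit, tree(char))) }, so C := pair(unit, pair(unit, tree(char))).

pair(unit, pair(unit, tree(char)))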